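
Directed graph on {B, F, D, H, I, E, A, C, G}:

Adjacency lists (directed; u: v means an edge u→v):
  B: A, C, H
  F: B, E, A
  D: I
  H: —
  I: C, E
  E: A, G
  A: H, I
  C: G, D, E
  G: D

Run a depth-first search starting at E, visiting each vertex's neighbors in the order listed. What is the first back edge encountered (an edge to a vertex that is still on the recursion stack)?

D->I

DFS from E (visiting each vertex's neighbors in the order listed); mark gray on enter, black on exit:
E gray
  A gray
    H gray
    H black
    I gray
      C gray
        G gray
          D gray
            D→I: I is gray → back edge
First back edge: D → I.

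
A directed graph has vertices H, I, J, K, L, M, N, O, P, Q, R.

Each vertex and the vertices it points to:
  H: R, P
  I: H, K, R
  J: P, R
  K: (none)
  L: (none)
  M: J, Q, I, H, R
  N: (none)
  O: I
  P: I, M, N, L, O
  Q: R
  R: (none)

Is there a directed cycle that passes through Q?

No

Q lies on a cycle iff there is a path from Q back to itself.
Exploring from Q, it never reaches itself; equivalently, its strongly connected component is a singleton.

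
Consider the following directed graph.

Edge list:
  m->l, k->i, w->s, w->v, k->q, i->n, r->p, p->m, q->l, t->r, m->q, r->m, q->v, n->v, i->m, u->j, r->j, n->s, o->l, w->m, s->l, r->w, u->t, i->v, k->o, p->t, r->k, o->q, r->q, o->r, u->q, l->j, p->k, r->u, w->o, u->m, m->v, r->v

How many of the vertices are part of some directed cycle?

7

A vertex is on a directed cycle iff it belongs to a strongly connected component of size ≥ 2 (or has a self-loop).
The vertices on cycles are {k, o, p, r, t, u, w} — 7 in total.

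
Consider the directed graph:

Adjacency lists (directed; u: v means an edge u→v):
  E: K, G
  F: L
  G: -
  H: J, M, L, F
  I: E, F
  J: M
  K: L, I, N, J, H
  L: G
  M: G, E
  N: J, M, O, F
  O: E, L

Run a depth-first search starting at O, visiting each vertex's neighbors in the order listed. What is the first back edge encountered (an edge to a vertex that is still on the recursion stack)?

DFS from O (visiting each vertex's neighbors in the order listed); mark gray on enter, black on exit:
O gray
  E gray
    K gray
      L gray
        G gray
        G black
      L black
      I gray
        I→E: E is gray → back edge
First back edge: I → E.

I→E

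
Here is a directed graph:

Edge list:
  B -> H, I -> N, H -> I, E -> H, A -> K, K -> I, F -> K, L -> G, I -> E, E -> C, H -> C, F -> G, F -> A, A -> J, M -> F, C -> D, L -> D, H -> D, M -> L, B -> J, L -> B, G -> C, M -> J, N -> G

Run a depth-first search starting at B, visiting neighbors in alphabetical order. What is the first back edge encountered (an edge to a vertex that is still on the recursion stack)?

DFS from B (visiting neighbors in alphabetical order); mark gray on enter, black on exit:
B gray
  H gray
    C gray
      D gray
      D black
    C black
    H→D: D black — skip
    I gray
      E gray
        E→C: C black — skip
        E→H: H is gray → back edge
First back edge: E → H.

E→H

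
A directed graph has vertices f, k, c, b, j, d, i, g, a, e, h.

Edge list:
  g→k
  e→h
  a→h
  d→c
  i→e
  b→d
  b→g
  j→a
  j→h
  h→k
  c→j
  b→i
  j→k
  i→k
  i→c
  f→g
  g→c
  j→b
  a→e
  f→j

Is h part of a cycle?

No

h lies on a cycle iff there is a path from h back to itself.
Exploring from h, it never reaches itself; equivalently, its strongly connected component is a singleton.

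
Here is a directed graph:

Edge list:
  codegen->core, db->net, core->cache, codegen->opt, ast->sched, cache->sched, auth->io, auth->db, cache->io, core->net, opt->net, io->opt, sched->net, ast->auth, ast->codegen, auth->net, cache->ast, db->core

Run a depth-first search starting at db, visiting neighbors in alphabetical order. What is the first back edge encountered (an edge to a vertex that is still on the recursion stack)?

auth->db

DFS from db (visiting neighbors in alphabetical order); mark gray on enter, black on exit:
db gray
  core gray
    cache gray
      ast gray
        auth gray
          auth→db: db is gray → back edge
First back edge: auth → db.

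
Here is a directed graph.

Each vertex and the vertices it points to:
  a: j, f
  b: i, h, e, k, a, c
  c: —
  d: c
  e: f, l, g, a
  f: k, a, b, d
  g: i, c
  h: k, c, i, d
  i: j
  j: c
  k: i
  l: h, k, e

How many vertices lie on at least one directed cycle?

5

A vertex is on a directed cycle iff it belongs to a strongly connected component of size ≥ 2 (or has a self-loop).
The vertices on cycles are {a, b, e, f, l} — 5 in total.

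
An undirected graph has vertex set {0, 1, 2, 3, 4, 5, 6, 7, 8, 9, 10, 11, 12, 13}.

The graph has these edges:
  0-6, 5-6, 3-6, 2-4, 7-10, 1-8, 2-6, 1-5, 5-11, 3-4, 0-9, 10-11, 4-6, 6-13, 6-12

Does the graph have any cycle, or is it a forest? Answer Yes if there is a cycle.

Yes

DFS, tracking each vertex's parent; an edge to a visited non-parent vertex closes a cycle.
Start from 2:
visit 2 (parent –)
  visit 6 (parent 2)
    visit 13 (parent 6)
      13–6: parent, skip
    visit 0 (parent 6)
      0–6: parent, skip
      visit 9 (parent 0)
        9–0: parent, skip
    visit 4 (parent 6)
      4–2: 2 visited and ≠ parent → cycle
Cycle: 2 – 6 – 4 – 2.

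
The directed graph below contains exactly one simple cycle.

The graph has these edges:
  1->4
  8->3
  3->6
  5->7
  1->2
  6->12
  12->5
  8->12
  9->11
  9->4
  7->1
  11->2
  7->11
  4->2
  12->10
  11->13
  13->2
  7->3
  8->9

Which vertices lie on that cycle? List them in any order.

DFS with gray/black marking from 12:
12 gray
  5 gray
    7 gray
      3 gray
        6 gray
          6→12: 12 is gray → back edge
Back edge closes the cycle 12 → 5 → 7 → 3 → 6 → 12; its vertices are {3, 5, 6, 7, 12}.

3, 5, 6, 7, 12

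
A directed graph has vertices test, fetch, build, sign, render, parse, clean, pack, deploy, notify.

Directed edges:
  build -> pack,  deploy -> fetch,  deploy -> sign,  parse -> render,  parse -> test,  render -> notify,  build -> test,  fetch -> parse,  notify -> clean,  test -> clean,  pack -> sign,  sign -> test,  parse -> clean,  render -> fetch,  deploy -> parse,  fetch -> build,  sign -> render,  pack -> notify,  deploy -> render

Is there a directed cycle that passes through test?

No

test lies on a cycle iff there is a path from test back to itself.
Exploring from test, it never reaches itself; equivalently, its strongly connected component is a singleton.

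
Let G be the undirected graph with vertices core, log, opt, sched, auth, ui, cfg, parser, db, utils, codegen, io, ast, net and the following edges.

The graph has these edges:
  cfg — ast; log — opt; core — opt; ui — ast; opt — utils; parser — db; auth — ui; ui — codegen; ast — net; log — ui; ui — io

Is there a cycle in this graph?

DFS, tracking each vertex's parent; an edge to a visited non-parent vertex closes a cycle.
Start from ast:
visit ast (parent –)
  visit net (parent ast)
    net–ast: parent, skip
  visit cfg (parent ast)
    cfg–ast: parent, skip
  visit ui (parent ast)
    visit codegen (parent ui)
      codegen–ui: parent, skip
    visit log (parent ui)
      visit opt (parent log)
        visit utils (parent opt)
          utils–opt: parent, skip
        opt–log: parent, skip
        visit core (parent opt)
          core–opt: parent, skip
      log–ui: parent, skip
    visit auth (parent ui)
      auth–ui: parent, skip
    ui–ast: parent, skip
    visit io (parent ui)
      io–ui: parent, skip
visit sched (parent –)
visit parser (parent –)
  visit db (parent parser)
    db–parser: parent, skip
No non-parent visited neighbor found — the graph is a forest.

No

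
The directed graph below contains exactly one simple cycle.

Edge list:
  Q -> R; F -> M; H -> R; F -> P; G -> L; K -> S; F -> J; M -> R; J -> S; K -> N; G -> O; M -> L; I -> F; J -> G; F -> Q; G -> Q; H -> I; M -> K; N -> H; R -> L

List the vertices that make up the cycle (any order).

F, H, I, K, M, N

DFS with gray/black marking from F:
F gray
  M gray
    R gray
      L gray
      L black
    R black
    K gray
      S gray
      S black
      N gray
        H gray
          I gray
            I→F: F is gray → back edge
Back edge closes the cycle F → M → K → N → H → I → F; its vertices are {F, H, I, K, M, N}.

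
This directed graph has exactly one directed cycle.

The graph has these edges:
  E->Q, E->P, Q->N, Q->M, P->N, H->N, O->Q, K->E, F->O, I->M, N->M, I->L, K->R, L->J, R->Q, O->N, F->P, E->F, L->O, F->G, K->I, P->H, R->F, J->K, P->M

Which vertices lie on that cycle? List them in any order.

I, J, K, L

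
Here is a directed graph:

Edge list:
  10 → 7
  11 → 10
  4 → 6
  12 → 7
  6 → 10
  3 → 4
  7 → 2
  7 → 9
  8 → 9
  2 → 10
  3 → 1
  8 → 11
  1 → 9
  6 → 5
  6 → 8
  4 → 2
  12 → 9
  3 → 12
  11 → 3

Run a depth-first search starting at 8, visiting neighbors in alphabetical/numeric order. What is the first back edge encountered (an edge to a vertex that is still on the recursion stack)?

DFS from 8 (visiting neighbors in alphabetical/numeric order); mark gray on enter, black on exit:
8 gray
  9 gray
  9 black
  11 gray
    3 gray
      1 gray
        1→9: 9 black — skip
      1 black
      4 gray
        2 gray
          10 gray
            7 gray
              7→2: 2 is gray → back edge
First back edge: 7 → 2.

7→2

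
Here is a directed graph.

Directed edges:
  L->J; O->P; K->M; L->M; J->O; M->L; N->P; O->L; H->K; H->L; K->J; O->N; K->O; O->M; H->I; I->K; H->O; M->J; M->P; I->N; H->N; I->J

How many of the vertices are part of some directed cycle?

4

A vertex is on a directed cycle iff it belongs to a strongly connected component of size ≥ 2 (or has a self-loop).
The vertices on cycles are {J, L, M, O} — 4 in total.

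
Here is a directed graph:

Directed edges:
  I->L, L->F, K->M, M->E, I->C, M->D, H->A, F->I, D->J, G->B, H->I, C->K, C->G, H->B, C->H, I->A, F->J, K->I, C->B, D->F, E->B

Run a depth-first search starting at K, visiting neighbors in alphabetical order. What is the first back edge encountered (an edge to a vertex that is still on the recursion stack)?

DFS from K (visiting neighbors in alphabetical order); mark gray on enter, black on exit:
K gray
  I gray
    A gray
    A black
    C gray
      B gray
      B black
      G gray
        G→B: B black — skip
      G black
      H gray
        H→A: A black — skip
        H→B: B black — skip
        H→I: I is gray → back edge
First back edge: H → I.

H->I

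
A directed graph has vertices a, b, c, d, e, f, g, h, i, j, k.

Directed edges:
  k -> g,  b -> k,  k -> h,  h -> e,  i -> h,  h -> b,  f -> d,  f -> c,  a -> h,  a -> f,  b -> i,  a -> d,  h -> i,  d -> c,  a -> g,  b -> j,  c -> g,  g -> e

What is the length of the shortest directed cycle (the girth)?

For each vertex v, BFS finds the shortest path from v back to v.
The shortest such closed walk is h → i → h, length 2.

2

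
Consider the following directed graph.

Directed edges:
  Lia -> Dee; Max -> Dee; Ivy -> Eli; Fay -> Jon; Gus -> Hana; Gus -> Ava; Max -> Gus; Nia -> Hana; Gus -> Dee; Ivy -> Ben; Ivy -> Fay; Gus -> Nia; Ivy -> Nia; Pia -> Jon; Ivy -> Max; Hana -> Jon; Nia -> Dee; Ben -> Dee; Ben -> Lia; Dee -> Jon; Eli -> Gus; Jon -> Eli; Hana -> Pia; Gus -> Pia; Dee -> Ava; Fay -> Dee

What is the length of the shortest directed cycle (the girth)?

4

For each vertex v, BFS finds the shortest path from v back to v.
The shortest such closed walk is Eli → Gus → Hana → Jon → Eli, length 4.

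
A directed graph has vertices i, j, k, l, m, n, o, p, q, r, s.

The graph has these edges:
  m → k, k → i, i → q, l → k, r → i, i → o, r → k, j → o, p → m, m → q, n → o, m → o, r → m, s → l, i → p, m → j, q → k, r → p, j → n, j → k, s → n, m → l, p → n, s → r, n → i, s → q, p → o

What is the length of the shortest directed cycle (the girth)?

For each vertex v, BFS finds the shortest path from v back to v.
The shortest such closed walk is p → n → i → p, length 3.

3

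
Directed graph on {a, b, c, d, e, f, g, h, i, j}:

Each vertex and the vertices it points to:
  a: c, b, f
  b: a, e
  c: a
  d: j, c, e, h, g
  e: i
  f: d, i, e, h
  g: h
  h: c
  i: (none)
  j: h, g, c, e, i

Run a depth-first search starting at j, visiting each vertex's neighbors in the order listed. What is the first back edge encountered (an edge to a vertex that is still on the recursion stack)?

a->c

DFS from j (visiting each vertex's neighbors in the order listed); mark gray on enter, black on exit:
j gray
  h gray
    c gray
      a gray
        a→c: c is gray → back edge
First back edge: a → c.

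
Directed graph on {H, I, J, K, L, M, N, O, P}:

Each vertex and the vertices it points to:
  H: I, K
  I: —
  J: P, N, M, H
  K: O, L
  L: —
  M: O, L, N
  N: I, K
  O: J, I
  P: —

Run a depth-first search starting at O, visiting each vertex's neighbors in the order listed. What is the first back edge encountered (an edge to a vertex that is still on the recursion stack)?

DFS from O (visiting each vertex's neighbors in the order listed); mark gray on enter, black on exit:
O gray
  J gray
    P gray
    P black
    N gray
      I gray
      I black
      K gray
        K→O: O is gray → back edge
First back edge: K → O.

K->O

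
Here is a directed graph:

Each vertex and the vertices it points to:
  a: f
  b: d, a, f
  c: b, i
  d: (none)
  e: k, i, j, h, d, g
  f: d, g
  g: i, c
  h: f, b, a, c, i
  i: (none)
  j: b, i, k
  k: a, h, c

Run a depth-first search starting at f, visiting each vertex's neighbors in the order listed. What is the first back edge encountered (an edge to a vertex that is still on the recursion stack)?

a->f

DFS from f (visiting each vertex's neighbors in the order listed); mark gray on enter, black on exit:
f gray
  d gray
  d black
  g gray
    i gray
    i black
    c gray
      b gray
        b→d: d black — skip
        a gray
          a→f: f is gray → back edge
First back edge: a → f.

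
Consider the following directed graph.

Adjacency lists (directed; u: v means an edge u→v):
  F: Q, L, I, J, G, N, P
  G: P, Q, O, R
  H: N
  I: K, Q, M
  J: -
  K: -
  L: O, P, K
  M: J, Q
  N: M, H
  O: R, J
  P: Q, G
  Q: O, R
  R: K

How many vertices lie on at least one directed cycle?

A vertex is on a directed cycle iff it belongs to a strongly connected component of size ≥ 2 (or has a self-loop).
The vertices on cycles are {G, H, N, P} — 4 in total.

4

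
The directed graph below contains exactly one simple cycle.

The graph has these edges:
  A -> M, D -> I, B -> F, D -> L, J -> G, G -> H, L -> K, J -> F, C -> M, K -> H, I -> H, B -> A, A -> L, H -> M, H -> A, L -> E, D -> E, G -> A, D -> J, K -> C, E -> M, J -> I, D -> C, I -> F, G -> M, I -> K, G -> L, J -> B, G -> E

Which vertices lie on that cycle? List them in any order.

A, H, K, L

DFS with gray/black marking from L:
L gray
  K gray
    H gray
      M gray
      M black
      A gray
        A→M: M black — skip
        A→L: L is gray → back edge
Back edge closes the cycle L → K → H → A → L; its vertices are {A, H, K, L}.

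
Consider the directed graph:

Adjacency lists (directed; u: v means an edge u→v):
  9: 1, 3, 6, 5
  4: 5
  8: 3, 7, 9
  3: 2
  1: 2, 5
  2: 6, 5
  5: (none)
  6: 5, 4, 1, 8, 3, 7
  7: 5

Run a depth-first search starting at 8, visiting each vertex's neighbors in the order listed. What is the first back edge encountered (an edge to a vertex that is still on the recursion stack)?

DFS from 8 (visiting each vertex's neighbors in the order listed); mark gray on enter, black on exit:
8 gray
  3 gray
    2 gray
      6 gray
        5 gray
        5 black
        4 gray
          4→5: 5 black — skip
        4 black
        1 gray
          1→2: 2 is gray → back edge
First back edge: 1 → 2.

1→2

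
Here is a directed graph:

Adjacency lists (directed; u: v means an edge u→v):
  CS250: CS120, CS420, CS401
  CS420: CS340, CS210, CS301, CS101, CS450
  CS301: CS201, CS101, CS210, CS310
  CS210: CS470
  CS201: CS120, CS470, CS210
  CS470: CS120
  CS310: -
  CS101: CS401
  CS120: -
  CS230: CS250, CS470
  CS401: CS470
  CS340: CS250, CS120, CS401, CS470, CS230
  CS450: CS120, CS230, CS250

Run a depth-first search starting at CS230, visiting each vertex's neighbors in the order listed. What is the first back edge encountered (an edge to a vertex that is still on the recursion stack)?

CS340->CS250

DFS from CS230 (visiting each vertex's neighbors in the order listed); mark gray on enter, black on exit:
CS230 gray
  CS250 gray
    CS120 gray
    CS120 black
    CS420 gray
      CS340 gray
        CS340→CS250: CS250 is gray → back edge
First back edge: CS340 → CS250.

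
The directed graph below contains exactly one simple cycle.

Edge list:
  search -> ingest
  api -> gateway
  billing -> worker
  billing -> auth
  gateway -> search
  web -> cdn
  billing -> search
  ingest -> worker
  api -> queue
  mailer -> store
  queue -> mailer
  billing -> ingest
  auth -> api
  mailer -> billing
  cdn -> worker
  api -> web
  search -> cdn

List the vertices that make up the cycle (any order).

api, auth, queue, mailer, billing

DFS with gray/black marking from api:
api gray
  gateway gray
    search gray
      ingest gray
        worker gray
        worker black
      ingest black
      cdn gray
        cdn→worker: worker black — skip
      cdn black
    search black
  gateway black
  web gray
    web→cdn: cdn black — skip
  web black
  queue gray
    mailer gray
      billing gray
        auth gray
          auth→api: api is gray → back edge
Back edge closes the cycle api → queue → mailer → billing → auth → api; its vertices are {api, auth, queue, mailer, billing}.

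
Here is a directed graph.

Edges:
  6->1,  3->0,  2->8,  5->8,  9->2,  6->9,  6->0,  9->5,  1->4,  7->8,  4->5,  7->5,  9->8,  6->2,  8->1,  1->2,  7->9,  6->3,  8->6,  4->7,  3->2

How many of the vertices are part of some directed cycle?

A vertex is on a directed cycle iff it belongs to a strongly connected component of size ≥ 2 (or has a self-loop).
The vertices on cycles are {1, 2, 3, 4, 5, 6, 7, 8, 9} — 9 in total.

9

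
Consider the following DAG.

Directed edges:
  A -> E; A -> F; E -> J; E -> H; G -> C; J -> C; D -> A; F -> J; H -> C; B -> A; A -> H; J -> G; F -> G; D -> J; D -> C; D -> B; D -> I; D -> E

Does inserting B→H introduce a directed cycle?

No

Adding B→H creates a cycle iff H can already reach B.
Explore from H: no path reaches B. The graph stays acyclic.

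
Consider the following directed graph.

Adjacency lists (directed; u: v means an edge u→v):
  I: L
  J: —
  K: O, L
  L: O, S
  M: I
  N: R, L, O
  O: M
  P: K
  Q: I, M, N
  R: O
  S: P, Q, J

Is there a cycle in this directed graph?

Yes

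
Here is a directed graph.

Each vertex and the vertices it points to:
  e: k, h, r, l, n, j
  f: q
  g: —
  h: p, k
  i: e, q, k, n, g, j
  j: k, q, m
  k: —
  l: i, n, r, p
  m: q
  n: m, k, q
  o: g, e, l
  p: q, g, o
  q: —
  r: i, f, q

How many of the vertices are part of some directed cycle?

7

A vertex is on a directed cycle iff it belongs to a strongly connected component of size ≥ 2 (or has a self-loop).
The vertices on cycles are {e, h, i, l, o, p, r} — 7 in total.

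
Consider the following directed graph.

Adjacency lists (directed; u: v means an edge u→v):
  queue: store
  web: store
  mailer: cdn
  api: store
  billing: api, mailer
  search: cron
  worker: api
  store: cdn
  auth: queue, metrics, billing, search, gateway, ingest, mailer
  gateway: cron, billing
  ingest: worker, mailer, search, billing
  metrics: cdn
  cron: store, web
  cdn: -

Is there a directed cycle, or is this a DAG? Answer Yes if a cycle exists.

No

DFS with white/gray/black marking, starting from worker:
worker gray
  api gray
    store gray
      cdn gray
      cdn black
    store black
  api black
worker black
queue gray
  queue→store: store black — skip
queue black
web gray
  web→store: store black — skip
web black
mailer gray
  mailer→cdn: cdn black — skip
mailer black
billing gray
  billing→api: api black — skip
  billing→mailer: mailer black — skip
billing black
search gray
  cron gray
    cron→store: store black — skip
    cron→web: web black — skip
  cron black
search black
auth gray
  auth→queue: queue black — skip
  metrics gray
    metrics→cdn: cdn black — skip
  metrics black
  auth→billing: billing black — skip
  auth→search: search black — skip
  gateway gray
    gateway→cron: cron black — skip
    gateway→billing: billing black — skip
  gateway black
  ingest gray
    ingest→worker: worker black — skip
    ingest→mailer: mailer black — skip
    ingest→search: search black — skip
    ingest→billing: billing black — skip
  ingest black
  auth→mailer: mailer black — skip
auth black
Every edge goes to a white or black vertex — no back edge, so the graph is acyclic.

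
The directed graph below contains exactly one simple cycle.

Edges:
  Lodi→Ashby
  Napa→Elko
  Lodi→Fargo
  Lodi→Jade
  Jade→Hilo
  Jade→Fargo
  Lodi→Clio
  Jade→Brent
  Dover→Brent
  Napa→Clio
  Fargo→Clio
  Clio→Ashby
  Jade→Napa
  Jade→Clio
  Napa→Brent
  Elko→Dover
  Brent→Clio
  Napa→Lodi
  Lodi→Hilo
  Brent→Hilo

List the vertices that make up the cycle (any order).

Jade, Lodi, Napa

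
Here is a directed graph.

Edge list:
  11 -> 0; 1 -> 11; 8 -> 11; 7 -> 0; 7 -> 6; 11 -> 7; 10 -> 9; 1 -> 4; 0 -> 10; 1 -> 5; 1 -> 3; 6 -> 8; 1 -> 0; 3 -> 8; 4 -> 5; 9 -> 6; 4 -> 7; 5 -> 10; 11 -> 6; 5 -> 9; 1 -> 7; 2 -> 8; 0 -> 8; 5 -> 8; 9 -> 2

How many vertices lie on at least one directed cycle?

8

A vertex is on a directed cycle iff it belongs to a strongly connected component of size ≥ 2 (or has a self-loop).
The vertices on cycles are {0, 2, 6, 7, 8, 9, 10, 11} — 8 in total.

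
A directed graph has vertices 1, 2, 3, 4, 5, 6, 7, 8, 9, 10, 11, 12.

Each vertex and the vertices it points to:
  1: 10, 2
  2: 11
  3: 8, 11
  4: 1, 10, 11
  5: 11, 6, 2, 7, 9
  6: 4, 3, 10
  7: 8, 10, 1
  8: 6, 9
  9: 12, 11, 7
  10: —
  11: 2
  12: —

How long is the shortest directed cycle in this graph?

2

For each vertex v, BFS finds the shortest path from v back to v.
The shortest such closed walk is 11 → 2 → 11, length 2.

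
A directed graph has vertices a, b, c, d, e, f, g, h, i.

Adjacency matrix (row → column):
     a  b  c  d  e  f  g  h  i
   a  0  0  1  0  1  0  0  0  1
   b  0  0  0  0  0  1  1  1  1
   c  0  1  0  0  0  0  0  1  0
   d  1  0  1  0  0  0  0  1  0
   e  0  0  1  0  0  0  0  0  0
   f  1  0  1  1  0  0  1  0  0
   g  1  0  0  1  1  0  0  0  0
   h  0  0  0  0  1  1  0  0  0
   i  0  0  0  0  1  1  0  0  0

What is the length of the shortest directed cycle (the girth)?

3

For each vertex v, BFS finds the shortest path from v back to v.
The shortest such closed walk is b → f → c → b, length 3.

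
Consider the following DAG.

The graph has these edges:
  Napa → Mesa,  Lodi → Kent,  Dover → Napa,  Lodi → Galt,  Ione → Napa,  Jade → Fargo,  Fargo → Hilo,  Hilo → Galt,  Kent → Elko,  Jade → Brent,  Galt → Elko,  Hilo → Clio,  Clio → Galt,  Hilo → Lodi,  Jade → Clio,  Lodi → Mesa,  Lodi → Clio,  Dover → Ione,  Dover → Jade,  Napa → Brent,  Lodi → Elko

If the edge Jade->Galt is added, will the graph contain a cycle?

No

Adding Jade→Galt creates a cycle iff Galt can already reach Jade.
Explore from Galt: no path reaches Jade. The graph stays acyclic.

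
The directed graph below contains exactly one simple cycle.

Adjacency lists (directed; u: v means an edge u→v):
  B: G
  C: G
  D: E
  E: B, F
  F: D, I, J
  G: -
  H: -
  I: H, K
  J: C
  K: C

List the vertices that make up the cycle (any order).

D, E, F

DFS with gray/black marking from E:
E gray
  B gray
    G gray
    G black
  B black
  F gray
    D gray
      D→E: E is gray → back edge
Back edge closes the cycle E → F → D → E; its vertices are {D, E, F}.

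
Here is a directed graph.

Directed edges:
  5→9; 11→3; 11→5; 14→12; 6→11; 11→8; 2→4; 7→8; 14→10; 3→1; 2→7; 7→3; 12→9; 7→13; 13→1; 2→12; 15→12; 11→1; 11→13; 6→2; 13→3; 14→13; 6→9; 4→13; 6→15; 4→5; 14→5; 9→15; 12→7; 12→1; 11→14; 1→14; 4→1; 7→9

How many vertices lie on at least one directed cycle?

9

A vertex is on a directed cycle iff it belongs to a strongly connected component of size ≥ 2 (or has a self-loop).
The vertices on cycles are {1, 3, 5, 7, 9, 12, 13, 14, 15} — 9 in total.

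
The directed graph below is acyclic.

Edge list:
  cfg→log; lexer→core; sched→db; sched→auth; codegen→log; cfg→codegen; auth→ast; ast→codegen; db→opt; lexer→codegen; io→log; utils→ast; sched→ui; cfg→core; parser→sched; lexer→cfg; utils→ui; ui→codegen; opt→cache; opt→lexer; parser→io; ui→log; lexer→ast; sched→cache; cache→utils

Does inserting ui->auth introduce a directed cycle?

Adding ui→auth creates a cycle iff auth can already reach ui.
Explore from auth: no path reaches ui. The graph stays acyclic.

No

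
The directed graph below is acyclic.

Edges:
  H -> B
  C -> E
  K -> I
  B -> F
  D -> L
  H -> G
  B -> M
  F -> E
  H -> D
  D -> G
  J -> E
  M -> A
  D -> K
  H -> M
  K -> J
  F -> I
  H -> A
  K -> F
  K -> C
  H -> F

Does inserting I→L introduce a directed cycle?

Adding I→L creates a cycle iff L can already reach I.
Explore from L: no path reaches I. The graph stays acyclic.

No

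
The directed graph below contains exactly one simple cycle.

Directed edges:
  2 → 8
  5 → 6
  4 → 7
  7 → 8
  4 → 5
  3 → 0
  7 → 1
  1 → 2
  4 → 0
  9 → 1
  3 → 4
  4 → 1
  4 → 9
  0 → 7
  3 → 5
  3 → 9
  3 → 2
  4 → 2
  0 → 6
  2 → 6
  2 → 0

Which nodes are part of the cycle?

0, 1, 2, 7

DFS with gray/black marking from 2:
2 gray
  6 gray
  6 black
  0 gray
    0→6: 6 black — skip
    7 gray
      8 gray
      8 black
      1 gray
        1→2: 2 is gray → back edge
Back edge closes the cycle 2 → 0 → 7 → 1 → 2; its vertices are {0, 1, 2, 7}.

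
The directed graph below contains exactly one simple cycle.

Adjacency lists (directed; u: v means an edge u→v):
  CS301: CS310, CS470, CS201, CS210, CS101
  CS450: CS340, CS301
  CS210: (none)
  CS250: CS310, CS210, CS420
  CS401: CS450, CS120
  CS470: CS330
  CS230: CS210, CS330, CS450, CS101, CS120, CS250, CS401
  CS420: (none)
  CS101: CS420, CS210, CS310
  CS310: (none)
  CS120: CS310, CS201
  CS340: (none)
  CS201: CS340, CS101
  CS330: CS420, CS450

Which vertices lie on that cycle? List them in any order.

CS301, CS330, CS450, CS470

DFS with gray/black marking from CS450:
CS450 gray
  CS340 gray
  CS340 black
  CS301 gray
    CS310 gray
    CS310 black
    CS470 gray
      CS330 gray
        CS420 gray
        CS420 black
        CS330→CS450: CS450 is gray → back edge
Back edge closes the cycle CS450 → CS301 → CS470 → CS330 → CS450; its vertices are {CS301, CS330, CS450, CS470}.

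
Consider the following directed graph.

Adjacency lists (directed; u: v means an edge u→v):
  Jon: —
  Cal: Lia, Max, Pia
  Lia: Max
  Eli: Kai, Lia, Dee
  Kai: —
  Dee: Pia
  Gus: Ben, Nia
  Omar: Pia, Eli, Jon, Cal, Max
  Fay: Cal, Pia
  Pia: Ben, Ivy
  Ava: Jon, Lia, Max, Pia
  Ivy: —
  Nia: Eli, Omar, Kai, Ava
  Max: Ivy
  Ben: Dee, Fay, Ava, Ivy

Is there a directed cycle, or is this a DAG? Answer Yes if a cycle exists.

Yes

DFS with white/gray/black marking, starting from Dee:
Dee gray
  Pia gray
    Ben gray
      Ben→Dee: Dee is gray → back edge
Back edge found, so a cycle exists: Dee → Pia → Ben → Dee.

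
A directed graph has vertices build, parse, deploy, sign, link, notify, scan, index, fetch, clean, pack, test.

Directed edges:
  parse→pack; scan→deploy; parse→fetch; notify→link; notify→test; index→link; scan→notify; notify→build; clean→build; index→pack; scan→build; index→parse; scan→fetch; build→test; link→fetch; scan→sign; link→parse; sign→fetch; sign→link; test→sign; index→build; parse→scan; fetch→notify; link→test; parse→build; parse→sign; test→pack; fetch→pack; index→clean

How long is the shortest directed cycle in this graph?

3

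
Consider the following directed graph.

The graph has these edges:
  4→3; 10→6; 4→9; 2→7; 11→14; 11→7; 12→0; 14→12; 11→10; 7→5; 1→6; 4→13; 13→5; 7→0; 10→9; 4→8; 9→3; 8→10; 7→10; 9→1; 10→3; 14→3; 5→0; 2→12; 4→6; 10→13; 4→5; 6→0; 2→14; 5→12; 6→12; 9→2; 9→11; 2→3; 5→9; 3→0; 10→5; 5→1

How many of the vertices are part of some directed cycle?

A vertex is on a directed cycle iff it belongs to a strongly connected component of size ≥ 2 (or has a self-loop).
The vertices on cycles are {2, 5, 7, 9, 10, 11, 13} — 7 in total.

7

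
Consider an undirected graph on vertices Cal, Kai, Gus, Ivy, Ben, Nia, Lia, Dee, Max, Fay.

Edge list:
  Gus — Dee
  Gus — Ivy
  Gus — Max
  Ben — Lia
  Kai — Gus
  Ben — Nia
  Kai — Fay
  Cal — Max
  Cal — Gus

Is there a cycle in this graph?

DFS, tracking each vertex's parent; an edge to a visited non-parent vertex closes a cycle.
Start from Gus:
visit Gus (parent –)
  visit Cal (parent Gus)
    visit Max (parent Cal)
      Max–Cal: parent, skip
      Max–Gus: Gus visited and ≠ parent → cycle
Cycle: Gus – Cal – Max – Gus.

Yes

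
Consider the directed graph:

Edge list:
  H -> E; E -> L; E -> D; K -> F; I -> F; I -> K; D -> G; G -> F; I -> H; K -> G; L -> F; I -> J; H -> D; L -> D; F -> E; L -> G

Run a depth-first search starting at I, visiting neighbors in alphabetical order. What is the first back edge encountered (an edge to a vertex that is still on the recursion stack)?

G→F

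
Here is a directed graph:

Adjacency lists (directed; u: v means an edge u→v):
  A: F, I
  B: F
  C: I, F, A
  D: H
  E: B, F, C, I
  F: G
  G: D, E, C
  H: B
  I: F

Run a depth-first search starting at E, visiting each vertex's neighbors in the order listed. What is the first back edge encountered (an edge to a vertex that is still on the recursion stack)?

DFS from E (visiting each vertex's neighbors in the order listed); mark gray on enter, black on exit:
E gray
  B gray
    F gray
      G gray
        D gray
          H gray
            H→B: B is gray → back edge
First back edge: H → B.

H->B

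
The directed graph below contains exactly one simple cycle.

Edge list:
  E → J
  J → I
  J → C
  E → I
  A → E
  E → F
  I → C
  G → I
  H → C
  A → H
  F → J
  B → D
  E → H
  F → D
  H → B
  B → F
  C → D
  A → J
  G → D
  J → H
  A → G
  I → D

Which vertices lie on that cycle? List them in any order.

B, F, H, J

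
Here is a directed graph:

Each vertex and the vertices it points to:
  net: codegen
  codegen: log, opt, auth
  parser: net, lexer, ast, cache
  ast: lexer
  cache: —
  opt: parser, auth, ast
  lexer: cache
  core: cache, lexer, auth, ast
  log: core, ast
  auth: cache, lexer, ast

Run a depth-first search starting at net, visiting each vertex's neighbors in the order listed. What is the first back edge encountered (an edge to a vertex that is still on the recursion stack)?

parser->net

DFS from net (visiting each vertex's neighbors in the order listed); mark gray on enter, black on exit:
net gray
  codegen gray
    log gray
      core gray
        cache gray
        cache black
        lexer gray
          lexer→cache: cache black — skip
        lexer black
        auth gray
          auth→cache: cache black — skip
          auth→lexer: lexer black — skip
          ast gray
            ast→lexer: lexer black — skip
          ast black
        auth black
        core→ast: ast black — skip
      core black
      log→ast: ast black — skip
    log black
    opt gray
      parser gray
        parser→net: net is gray → back edge
First back edge: parser → net.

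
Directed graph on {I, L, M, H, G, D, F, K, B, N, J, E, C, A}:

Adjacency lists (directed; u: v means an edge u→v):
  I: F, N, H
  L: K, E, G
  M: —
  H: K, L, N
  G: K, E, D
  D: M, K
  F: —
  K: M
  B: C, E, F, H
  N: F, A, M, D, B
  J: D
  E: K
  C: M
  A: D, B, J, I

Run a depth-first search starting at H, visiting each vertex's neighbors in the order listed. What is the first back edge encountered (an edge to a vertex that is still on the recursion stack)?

DFS from H (visiting each vertex's neighbors in the order listed); mark gray on enter, black on exit:
H gray
  K gray
    M gray
    M black
  K black
  L gray
    L→K: K black — skip
    E gray
      E→K: K black — skip
    E black
    G gray
      G→K: K black — skip
      G→E: E black — skip
      D gray
        D→M: M black — skip
        D→K: K black — skip
      D black
    G black
  L black
  N gray
    F gray
    F black
    A gray
      A→D: D black — skip
      B gray
        C gray
          C→M: M black — skip
        C black
        B→E: E black — skip
        B→F: F black — skip
        B→H: H is gray → back edge
First back edge: B → H.

B→H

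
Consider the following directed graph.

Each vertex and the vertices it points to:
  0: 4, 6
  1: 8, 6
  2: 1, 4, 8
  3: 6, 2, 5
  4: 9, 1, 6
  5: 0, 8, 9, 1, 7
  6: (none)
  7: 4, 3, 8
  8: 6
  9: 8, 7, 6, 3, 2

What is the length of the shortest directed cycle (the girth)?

3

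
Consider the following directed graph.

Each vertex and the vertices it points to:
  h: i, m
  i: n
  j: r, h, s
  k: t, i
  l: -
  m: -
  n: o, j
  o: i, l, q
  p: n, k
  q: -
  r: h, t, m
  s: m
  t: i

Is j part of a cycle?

Yes

j is on a cycle iff j can reach itself via ≥1 edge.
j → h → i → n → j — yes.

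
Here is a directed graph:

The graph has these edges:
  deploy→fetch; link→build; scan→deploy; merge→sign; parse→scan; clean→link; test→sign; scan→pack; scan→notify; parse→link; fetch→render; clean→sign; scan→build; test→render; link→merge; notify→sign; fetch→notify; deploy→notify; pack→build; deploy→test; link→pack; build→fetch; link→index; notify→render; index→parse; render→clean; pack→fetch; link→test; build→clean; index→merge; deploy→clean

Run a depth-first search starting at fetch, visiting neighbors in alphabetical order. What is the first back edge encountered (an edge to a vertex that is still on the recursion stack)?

build->clean

DFS from fetch (visiting neighbors in alphabetical order); mark gray on enter, black on exit:
fetch gray
  notify gray
    render gray
      clean gray
        link gray
          build gray
            build→clean: clean is gray → back edge
First back edge: build → clean.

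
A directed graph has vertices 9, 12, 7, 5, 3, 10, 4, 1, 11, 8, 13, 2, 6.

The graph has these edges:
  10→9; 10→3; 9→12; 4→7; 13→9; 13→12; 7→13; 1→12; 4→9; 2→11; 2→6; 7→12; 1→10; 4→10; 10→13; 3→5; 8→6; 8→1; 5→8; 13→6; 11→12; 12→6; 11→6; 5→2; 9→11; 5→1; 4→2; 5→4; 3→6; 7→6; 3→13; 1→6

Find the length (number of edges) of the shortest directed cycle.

For each vertex v, BFS finds the shortest path from v back to v.
The shortest such closed walk is 5 → 1 → 10 → 3 → 5, length 4.

4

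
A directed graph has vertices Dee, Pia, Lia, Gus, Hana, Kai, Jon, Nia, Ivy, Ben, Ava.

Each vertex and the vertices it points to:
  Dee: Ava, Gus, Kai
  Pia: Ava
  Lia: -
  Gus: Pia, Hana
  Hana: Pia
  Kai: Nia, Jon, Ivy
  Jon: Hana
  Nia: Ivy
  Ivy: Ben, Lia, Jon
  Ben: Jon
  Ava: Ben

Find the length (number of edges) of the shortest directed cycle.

For each vertex v, BFS finds the shortest path from v back to v.
The shortest such closed walk is Hana → Pia → Ava → Ben → Jon → Hana, length 5.

5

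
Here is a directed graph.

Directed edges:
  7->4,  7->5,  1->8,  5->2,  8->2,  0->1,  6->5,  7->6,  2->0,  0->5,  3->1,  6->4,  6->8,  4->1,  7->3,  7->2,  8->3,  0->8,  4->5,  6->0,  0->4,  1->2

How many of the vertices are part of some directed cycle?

A vertex is on a directed cycle iff it belongs to a strongly connected component of size ≥ 2 (or has a self-loop).
The vertices on cycles are {0, 1, 2, 3, 4, 5, 8} — 7 in total.

7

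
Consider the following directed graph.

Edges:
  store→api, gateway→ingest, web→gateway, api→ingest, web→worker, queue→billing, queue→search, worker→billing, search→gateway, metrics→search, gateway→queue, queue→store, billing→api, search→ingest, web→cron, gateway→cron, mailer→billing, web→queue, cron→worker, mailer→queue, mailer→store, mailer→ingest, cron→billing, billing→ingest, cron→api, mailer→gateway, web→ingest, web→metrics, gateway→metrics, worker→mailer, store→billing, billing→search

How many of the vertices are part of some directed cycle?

A vertex is on a directed cycle iff it belongs to a strongly connected component of size ≥ 2 (or has a self-loop).
The vertices on cycles are {cron, queue, store, mailer, search, worker, billing, gateway, metrics} — 9 in total.

9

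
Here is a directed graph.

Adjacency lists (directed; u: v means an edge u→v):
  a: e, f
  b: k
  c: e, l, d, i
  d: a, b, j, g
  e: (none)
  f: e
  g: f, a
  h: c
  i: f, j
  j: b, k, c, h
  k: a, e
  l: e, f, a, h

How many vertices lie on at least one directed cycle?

A vertex is on a directed cycle iff it belongs to a strongly connected component of size ≥ 2 (or has a self-loop).
The vertices on cycles are {c, d, h, i, j, l} — 6 in total.

6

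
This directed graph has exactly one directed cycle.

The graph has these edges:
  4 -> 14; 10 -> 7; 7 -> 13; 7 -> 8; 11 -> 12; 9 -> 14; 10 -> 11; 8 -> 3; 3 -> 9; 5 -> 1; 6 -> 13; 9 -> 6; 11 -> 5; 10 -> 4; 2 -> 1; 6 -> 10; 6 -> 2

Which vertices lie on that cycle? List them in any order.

3, 6, 7, 8, 9, 10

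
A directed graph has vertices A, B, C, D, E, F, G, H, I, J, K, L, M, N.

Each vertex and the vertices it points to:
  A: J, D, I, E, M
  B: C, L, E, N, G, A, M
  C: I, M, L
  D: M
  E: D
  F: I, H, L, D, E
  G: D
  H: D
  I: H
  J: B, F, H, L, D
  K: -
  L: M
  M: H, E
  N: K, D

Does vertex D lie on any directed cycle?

Yes

D is on a cycle iff D can reach itself via ≥1 edge.
D → M → H → D — yes.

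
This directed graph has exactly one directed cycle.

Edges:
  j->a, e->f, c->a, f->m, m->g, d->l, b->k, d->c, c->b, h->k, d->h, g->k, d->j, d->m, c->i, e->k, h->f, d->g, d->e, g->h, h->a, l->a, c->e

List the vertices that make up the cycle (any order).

f, g, h, m

DFS with gray/black marking from m:
m gray
  g gray
    h gray
      f gray
        f→m: m is gray → back edge
Back edge closes the cycle m → g → h → f → m; its vertices are {f, g, h, m}.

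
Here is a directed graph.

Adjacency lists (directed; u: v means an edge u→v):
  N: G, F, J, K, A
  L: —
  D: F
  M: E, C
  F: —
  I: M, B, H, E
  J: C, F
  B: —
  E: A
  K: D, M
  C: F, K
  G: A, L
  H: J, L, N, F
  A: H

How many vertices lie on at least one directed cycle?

9

A vertex is on a directed cycle iff it belongs to a strongly connected component of size ≥ 2 (or has a self-loop).
The vertices on cycles are {A, C, E, G, H, J, K, M, N} — 9 in total.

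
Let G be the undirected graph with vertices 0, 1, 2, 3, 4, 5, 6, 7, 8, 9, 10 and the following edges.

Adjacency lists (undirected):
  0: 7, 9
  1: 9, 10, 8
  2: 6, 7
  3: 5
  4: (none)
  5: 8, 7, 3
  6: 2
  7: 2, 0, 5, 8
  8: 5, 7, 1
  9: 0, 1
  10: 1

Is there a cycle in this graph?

DFS, tracking each vertex's parent; an edge to a visited non-parent vertex closes a cycle.
Start from 2:
visit 2 (parent –)
  visit 6 (parent 2)
    6–2: parent, skip
  visit 7 (parent 2)
    7–2: parent, skip
    visit 0 (parent 7)
      0–7: parent, skip
      visit 9 (parent 0)
        9–0: parent, skip
        visit 1 (parent 9)
          1–9: parent, skip
          visit 10 (parent 1)
            10–1: parent, skip
          visit 8 (parent 1)
            visit 5 (parent 8)
              5–8: parent, skip
              5–7: 7 visited and ≠ parent → cycle
Cycle: 7 – 0 – 9 – 1 – 8 – 5 – 7.

Yes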